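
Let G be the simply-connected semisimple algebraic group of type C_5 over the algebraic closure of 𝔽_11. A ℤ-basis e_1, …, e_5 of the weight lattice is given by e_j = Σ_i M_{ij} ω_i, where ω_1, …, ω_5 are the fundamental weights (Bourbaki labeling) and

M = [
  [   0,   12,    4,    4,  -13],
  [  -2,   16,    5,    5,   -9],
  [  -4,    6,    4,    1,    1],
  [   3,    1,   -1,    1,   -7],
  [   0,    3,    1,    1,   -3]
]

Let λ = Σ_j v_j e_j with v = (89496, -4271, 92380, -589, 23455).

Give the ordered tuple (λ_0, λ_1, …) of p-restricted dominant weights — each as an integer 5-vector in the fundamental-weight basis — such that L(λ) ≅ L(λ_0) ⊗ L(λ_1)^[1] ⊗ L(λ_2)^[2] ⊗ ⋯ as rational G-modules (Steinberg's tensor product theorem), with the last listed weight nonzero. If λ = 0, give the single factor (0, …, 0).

Converting to the ω-basis (c_i = row i of M dotted with v = (89496, -4271, 92380, -589, 23455)):
  c_1 = 0*89496 + 12*-4271 + 4*92380 + 4*-589 + -13*23455 = 10997
  c_2 = -2*89496 + 16*-4271 + 5*92380 + 5*-589 + -9*23455 = 532
  c_3 = -4*89496 + 6*-4271 + 4*92380 + 1*-589 + 1*23455 = 8776
  c_4 = 3*89496 + 1*-4271 + -1*92380 + 1*-589 + -7*23455 = 7063
  c_5 = 0*89496 + 3*-4271 + 1*92380 + 1*-589 + -3*23455 = 8613
Expand coordinatewise in base 11:
  c_1 = 10997 = 8·11^0 + 9·11^1 + 2·11^2 + 8·11^3
  c_2 = 532 = 4·11^0 + 4·11^1 + 4·11^2
  c_3 = 8776 = 9·11^0 + 5·11^1 + 6·11^2 + 6·11^3
  c_4 = 7063 = 1·11^0 + 4·11^1 + 3·11^2 + 5·11^3
  c_5 = 8613 = 0·11^0 + 2·11^1 + 5·11^2 + 6·11^3
p-restricted factor λ_0 = (8, 4, 9, 1, 0)
p-restricted factor λ_1 = (9, 4, 5, 4, 2)
p-restricted factor λ_2 = (2, 4, 6, 3, 5)
p-restricted factor λ_3 = (8, 0, 6, 5, 6)

((8, 4, 9, 1, 0), (9, 4, 5, 4, 2), (2, 4, 6, 3, 5), (8, 0, 6, 5, 6))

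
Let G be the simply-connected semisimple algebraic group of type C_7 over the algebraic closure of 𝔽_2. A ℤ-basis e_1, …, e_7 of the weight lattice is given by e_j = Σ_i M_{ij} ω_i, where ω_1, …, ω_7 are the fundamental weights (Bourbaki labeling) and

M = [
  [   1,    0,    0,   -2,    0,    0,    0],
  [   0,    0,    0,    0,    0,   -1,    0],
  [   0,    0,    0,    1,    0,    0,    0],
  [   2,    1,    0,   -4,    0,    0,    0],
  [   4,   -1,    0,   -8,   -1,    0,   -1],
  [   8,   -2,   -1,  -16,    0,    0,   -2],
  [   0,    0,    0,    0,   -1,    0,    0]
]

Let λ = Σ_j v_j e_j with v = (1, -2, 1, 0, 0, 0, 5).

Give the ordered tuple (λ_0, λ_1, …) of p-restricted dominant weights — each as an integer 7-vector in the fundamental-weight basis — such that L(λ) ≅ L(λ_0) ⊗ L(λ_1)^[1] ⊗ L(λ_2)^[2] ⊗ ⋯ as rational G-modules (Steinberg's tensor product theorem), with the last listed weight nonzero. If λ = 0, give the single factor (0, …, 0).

Converting to the ω-basis (c_i = row i of M dotted with v = (1, -2, 1, 0, 0, 0, 5)):
  c_1 = 1·1 + (0)·(-2) + 0·1 + (-2)·(0) + 0·0 + 0·0 + 0·5 = 1
  c_2 = 0·1 + (0)·(-2) + 0·1 + 0·0 + 0·0 + (-1)·(0) + 0·5 = 0
  c_3 = 0·1 + (0)·(-2) + 0·1 + 1·0 + 0·0 + 0·0 + 0·5 = 0
  c_4 = 2·1 + (1)·(-2) + 0·1 + (-4)·(0) + 0·0 + 0·0 + 0·5 = 0
  c_5 = 4·1 + (-1)·(-2) + 0·1 + (-8)·(0) + (-1)·(0) + 0·0 + (-1)·(5) = 1
  c_6 = 8·1 + (-2)·(-2) + (-1)·(1) + (-16)·(0) + 0·0 + 0·0 + (-2)·(5) = 1
  c_7 = 0·1 + (0)·(-2) + 0·1 + 0·0 + (-1)·(0) + 0·0 + 0·5 = 0
Base-2 expansion of each c_i:
  c_1 = 1 = 1·2^0
  c_2 = 0
  c_3 = 0
  c_4 = 0
  c_5 = 1 = 1·2^0
  c_6 = 1 = 1·2^0
  c_7 = 0
Factor λ_0 = (1, 0, 0, 0, 1, 1, 0)

((1, 0, 0, 0, 1, 1, 0),)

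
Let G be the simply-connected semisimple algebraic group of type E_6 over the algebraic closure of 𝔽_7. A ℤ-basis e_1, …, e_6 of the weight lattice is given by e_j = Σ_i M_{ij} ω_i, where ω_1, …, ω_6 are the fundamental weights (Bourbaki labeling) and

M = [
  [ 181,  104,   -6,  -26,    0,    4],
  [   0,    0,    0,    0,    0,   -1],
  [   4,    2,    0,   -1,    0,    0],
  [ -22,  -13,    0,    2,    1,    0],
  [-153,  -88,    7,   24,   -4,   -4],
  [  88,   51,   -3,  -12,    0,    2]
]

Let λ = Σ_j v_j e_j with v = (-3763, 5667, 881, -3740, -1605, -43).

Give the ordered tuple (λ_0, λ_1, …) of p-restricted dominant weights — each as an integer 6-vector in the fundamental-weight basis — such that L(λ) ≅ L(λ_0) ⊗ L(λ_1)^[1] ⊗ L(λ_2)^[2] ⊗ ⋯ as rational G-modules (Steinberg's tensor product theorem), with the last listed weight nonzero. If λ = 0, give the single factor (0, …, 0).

((5, 1, 1, 2, 0, 3), (6, 6, 3, 4, 6, 3))

Compute c_i = Σ_j M_{ij} v_j with v = (-3763, 5667, 881, -3740, -1605, -43):
  c_1 = (181)·(-3763) + 104·5667 + (-6)·(881) + (-26)·(-3740) + (0)·(-1605) + (4)·(-43) = 47
  c_2 = (0)·(-3763) + 0·5667 + 0·881 + (0)·(-3740) + (0)·(-1605) + (-1)·(-43) = 43
  c_3 = (4)·(-3763) + 2·5667 + 0·881 + (-1)·(-3740) + (0)·(-1605) + (0)·(-43) = 22
  c_4 = (-22)·(-3763) + (-13)·(5667) + 0·881 + (2)·(-3740) + (1)·(-1605) + (0)·(-43) = 30
  c_5 = (-153)·(-3763) + (-88)·(5667) + 7·881 + (24)·(-3740) + (-4)·(-1605) + (-4)·(-43) = 42
  c_6 = (88)·(-3763) + 51·5667 + (-3)·(881) + (-12)·(-3740) + (0)·(-1605) + (2)·(-43) = 24
Base-7 expansion of each c_i:
  c_1 = 47 = 5·7^0 + 6·7^1
  c_2 = 43 = 1·7^0 + 6·7^1
  c_3 = 22 = 1·7^0 + 3·7^1
  c_4 = 30 = 2·7^0 + 4·7^1
  c_5 = 42 = 0·7^0 + 6·7^1
  c_6 = 24 = 3·7^0 + 3·7^1
λ_0 = (5, 1, 1, 2, 0, 3)
λ_1 = (6, 6, 3, 4, 6, 3)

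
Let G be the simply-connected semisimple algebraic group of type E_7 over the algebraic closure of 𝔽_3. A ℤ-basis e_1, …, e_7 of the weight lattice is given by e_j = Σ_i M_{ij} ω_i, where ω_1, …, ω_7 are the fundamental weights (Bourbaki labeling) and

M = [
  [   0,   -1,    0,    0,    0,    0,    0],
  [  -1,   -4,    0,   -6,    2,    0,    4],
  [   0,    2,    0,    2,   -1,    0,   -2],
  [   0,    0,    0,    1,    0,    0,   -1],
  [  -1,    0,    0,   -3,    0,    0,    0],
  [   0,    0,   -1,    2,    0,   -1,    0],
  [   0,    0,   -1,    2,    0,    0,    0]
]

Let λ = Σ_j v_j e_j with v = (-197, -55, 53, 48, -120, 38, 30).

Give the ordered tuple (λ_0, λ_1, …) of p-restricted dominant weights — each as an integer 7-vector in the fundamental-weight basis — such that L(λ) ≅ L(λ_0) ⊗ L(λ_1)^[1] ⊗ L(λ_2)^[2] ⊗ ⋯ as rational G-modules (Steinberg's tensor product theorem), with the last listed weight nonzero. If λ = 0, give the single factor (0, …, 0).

((1, 0, 1, 0, 2, 2, 1), (0, 0, 0, 0, 2, 1, 2), (0, 1, 2, 2, 2, 0, 1), (2, 0, 1, 0, 1, 0, 1))

Change of basis e → ω: c = M·v where v = (-197, -55, 53, 48, -120, 38, 30):
  c_1 = 0*-197 + -1*-55 + 0*53 + 0*48 + 0*-120 + 0*38 + 0*30 = 55
  c_2 = -1*-197 + -4*-55 + 0*53 + -6*48 + 2*-120 + 0*38 + 4*30 = 9
  c_3 = 0*-197 + 2*-55 + 0*53 + 2*48 + -1*-120 + 0*38 + -2*30 = 46
  c_4 = 0*-197 + 0*-55 + 0*53 + 1*48 + 0*-120 + 0*38 + -1*30 = 18
  c_5 = -1*-197 + 0*-55 + 0*53 + -3*48 + 0*-120 + 0*38 + 0*30 = 53
  c_6 = 0*-197 + 0*-55 + -1*53 + 2*48 + 0*-120 + -1*38 + 0*30 = 5
  c_7 = 0*-197 + 0*-55 + -1*53 + 2*48 + 0*-120 + 0*38 + 0*30 = 43
p = 3; digits c_i = Σ_j d_{ij}·3^j, 0 ≤ d_{ij} < 3:
  c_1 = 55 = 1·3^0 + 0·3^1 + 0·3^2 + 2·3^3
  c_2 = 9 = 0·3^0 + 0·3^1 + 1·3^2
  c_3 = 46 = 1·3^0 + 0·3^1 + 2·3^2 + 1·3^3
  c_4 = 18 = 0·3^0 + 0·3^1 + 2·3^2
  c_5 = 53 = 2·3^0 + 2·3^1 + 2·3^2 + 1·3^3
  c_6 = 5 = 2·3^0 + 1·3^1
  c_7 = 43 = 1·3^0 + 2·3^1 + 1·3^2 + 1·3^3
Factor λ_0 = (1, 0, 1, 0, 2, 2, 1)
Factor λ_1 = (0, 0, 0, 0, 2, 1, 2)
Factor λ_2 = (0, 1, 2, 2, 2, 0, 1)
Factor λ_3 = (2, 0, 1, 0, 1, 0, 1)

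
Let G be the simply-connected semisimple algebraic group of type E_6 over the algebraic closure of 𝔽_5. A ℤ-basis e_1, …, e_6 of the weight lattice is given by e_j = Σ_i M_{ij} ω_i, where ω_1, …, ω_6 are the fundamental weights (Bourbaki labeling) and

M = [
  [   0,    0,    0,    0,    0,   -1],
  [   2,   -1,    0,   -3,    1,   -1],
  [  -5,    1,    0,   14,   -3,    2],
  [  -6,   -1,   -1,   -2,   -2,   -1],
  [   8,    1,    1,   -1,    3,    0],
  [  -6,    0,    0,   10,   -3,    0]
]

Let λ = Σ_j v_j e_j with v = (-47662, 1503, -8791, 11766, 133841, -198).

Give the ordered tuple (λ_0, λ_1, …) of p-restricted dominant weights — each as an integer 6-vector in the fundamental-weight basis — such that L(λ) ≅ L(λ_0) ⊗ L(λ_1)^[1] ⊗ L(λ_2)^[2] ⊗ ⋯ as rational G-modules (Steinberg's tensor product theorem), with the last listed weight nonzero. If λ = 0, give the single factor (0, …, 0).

((3, 4, 3, 4, 3, 4), (4, 2, 3, 3, 4, 1), (2, 1, 4, 4, 1, 4), (1, 0, 0, 2, 4, 1), (0, 3, 4, 3, 1, 3))

Converting to the ω-basis (c_i = row i of M dotted with v = (-47662, 1503, -8791, 11766, 133841, -198)):
  c_1 = (0)·(-47662) + 0·1503 + (0)·(-8791) + 0·11766 + 0·133841 + (-1)·(-198) = 198
  c_2 = (2)·(-47662) + (-1)·(1503) + (0)·(-8791) + (-3)·(11766) + 1·133841 + (-1)·(-198) = 1914
  c_3 = (-5)·(-47662) + 1·1503 + (0)·(-8791) + 14·11766 + (-3)·(133841) + (2)·(-198) = 2618
  c_4 = (-6)·(-47662) + (-1)·(1503) + (-1)·(-8791) + (-2)·(11766) + (-2)·(133841) + (-1)·(-198) = 2244
  c_5 = (8)·(-47662) + 1·1503 + (1)·(-8791) + (-1)·(11766) + 3·133841 + (0)·(-198) = 1173
  c_6 = (-6)·(-47662) + 0·1503 + (0)·(-8791) + 10·11766 + (-3)·(133841) + (0)·(-198) = 2109
Expand coordinatewise in base 5:
  c_1 = 198 = 3·5^0 + 4·5^1 + 2·5^2 + 1·5^3
  c_2 = 1914 = 4·5^0 + 2·5^1 + 1·5^2 + 0·5^3 + 3·5^4
  c_3 = 2618 = 3·5^0 + 3·5^1 + 4·5^2 + 0·5^3 + 4·5^4
  c_4 = 2244 = 4·5^0 + 3·5^1 + 4·5^2 + 2·5^3 + 3·5^4
  c_5 = 1173 = 3·5^0 + 4·5^1 + 1·5^2 + 4·5^3 + 1·5^4
  c_6 = 2109 = 4·5^0 + 1·5^1 + 4·5^2 + 1·5^3 + 3·5^4
p-restricted factor λ_0 = (3, 4, 3, 4, 3, 4)
p-restricted factor λ_1 = (4, 2, 3, 3, 4, 1)
p-restricted factor λ_2 = (2, 1, 4, 4, 1, 4)
p-restricted factor λ_3 = (1, 0, 0, 2, 4, 1)
p-restricted factor λ_4 = (0, 3, 4, 3, 1, 3)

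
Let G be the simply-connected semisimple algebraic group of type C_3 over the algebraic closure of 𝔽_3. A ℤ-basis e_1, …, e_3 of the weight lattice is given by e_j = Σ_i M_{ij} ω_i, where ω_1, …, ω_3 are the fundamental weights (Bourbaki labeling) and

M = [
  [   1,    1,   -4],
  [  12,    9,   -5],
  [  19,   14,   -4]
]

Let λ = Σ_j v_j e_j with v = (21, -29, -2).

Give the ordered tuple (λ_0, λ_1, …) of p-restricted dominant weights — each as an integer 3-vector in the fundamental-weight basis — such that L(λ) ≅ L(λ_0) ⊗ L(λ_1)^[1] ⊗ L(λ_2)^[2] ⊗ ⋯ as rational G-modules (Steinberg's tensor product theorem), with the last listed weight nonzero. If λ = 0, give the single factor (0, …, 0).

((0, 1, 1),)

In the fundamental-weight basis, λ has coordinates c = M·v (v = (21, -29, -2)):
  c_1 = (1)·(21) + (1)·(-29) + (-4)·(-2) = 0
  c_2 = (12)·(21) + (9)·(-29) + (-5)·(-2) = 1
  c_3 = (19)·(21) + (14)·(-29) + (-4)·(-2) = 1
Expand coordinatewise in base 3:
  c_1 = 0
  c_2 = 1 = 1·3^0
  c_3 = 1 = 1·3^0
Factor λ_0 = (0, 1, 1)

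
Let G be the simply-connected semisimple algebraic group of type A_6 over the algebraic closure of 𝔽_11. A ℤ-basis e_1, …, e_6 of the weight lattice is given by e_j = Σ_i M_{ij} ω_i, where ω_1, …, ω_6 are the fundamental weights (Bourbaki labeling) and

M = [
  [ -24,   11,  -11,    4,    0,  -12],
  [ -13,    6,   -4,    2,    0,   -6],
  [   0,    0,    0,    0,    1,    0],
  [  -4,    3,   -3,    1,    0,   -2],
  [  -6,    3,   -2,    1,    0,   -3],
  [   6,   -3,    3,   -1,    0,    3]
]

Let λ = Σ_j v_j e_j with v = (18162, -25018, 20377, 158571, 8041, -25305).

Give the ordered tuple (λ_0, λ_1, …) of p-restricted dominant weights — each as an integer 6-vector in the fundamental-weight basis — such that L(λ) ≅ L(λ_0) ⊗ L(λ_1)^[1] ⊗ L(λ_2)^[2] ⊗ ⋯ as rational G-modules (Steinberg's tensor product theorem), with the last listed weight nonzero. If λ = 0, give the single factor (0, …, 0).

((5, 7, 0, 7, 4, 1), (4, 3, 5, 9, 2, 2), (0, 10, 0, 2, 3, 0), (2, 0, 6, 0, 7, 8))

In the fundamental-weight basis, λ has coordinates c = M·v (v = (18162, -25018, 20377, 158571, 8041, -25305)):
  c_1 = -24*18162 + 11*-25018 + -11*20377 + 4*158571 + 0*8041 + -12*-25305 = 2711
  c_2 = -13*18162 + 6*-25018 + -4*20377 + 2*158571 + 0*8041 + -6*-25305 = 1250
  c_3 = 0*18162 + 0*-25018 + 0*20377 + 0*158571 + 1*8041 + 0*-25305 = 8041
  c_4 = -4*18162 + 3*-25018 + -3*20377 + 1*158571 + 0*8041 + -2*-25305 = 348
  c_5 = -6*18162 + 3*-25018 + -2*20377 + 1*158571 + 0*8041 + -3*-25305 = 9706
  c_6 = 6*18162 + -3*-25018 + 3*20377 + -1*158571 + 0*8041 + 3*-25305 = 10671
Base-11 expansion of each c_i:
  c_1 = 2711 = 5·11^0 + 4·11^1 + 0·11^2 + 2·11^3
  c_2 = 1250 = 7·11^0 + 3·11^1 + 10·11^2
  c_3 = 8041 = 0·11^0 + 5·11^1 + 0·11^2 + 6·11^3
  c_4 = 348 = 7·11^0 + 9·11^1 + 2·11^2
  c_5 = 9706 = 4·11^0 + 2·11^1 + 3·11^2 + 7·11^3
  c_6 = 10671 = 1·11^0 + 2·11^1 + 0·11^2 + 8·11^3
p-restricted factor λ_0 = (5, 7, 0, 7, 4, 1)
p-restricted factor λ_1 = (4, 3, 5, 9, 2, 2)
p-restricted factor λ_2 = (0, 10, 0, 2, 3, 0)
p-restricted factor λ_3 = (2, 0, 6, 0, 7, 8)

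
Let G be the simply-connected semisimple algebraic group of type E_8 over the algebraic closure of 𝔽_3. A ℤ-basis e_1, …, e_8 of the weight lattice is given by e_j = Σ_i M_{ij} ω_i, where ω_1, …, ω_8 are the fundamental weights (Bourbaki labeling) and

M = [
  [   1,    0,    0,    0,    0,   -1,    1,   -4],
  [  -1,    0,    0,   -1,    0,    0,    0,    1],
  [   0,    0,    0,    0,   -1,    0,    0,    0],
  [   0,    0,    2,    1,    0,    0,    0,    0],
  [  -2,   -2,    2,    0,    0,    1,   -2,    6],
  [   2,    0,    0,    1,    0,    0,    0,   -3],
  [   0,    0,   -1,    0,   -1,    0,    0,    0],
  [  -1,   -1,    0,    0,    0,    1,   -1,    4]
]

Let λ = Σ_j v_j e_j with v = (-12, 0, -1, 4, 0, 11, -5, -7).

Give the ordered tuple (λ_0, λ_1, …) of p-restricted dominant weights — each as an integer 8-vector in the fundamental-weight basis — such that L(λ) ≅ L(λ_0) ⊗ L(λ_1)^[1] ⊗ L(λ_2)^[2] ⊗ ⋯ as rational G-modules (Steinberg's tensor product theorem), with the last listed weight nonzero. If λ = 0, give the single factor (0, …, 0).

((0, 1, 0, 2, 1, 1, 1, 0),)

Change of basis e → ω: c = M·v where v = (-12, 0, -1, 4, 0, 11, -5, -7):
  c_1 = (1)·(-12) + 0·0 + (0)·(-1) + 0·4 + 0·0 + (-1)·(11) + (1)·(-5) + (-4)·(-7) = 0
  c_2 = (-1)·(-12) + 0·0 + (0)·(-1) + (-1)·(4) + 0·0 + 0·11 + (0)·(-5) + (1)·(-7) = 1
  c_3 = (0)·(-12) + 0·0 + (0)·(-1) + 0·4 + (-1)·(0) + 0·11 + (0)·(-5) + (0)·(-7) = 0
  c_4 = (0)·(-12) + 0·0 + (2)·(-1) + 1·4 + 0·0 + 0·11 + (0)·(-5) + (0)·(-7) = 2
  c_5 = (-2)·(-12) + (-2)·(0) + (2)·(-1) + 0·4 + 0·0 + 1·11 + (-2)·(-5) + (6)·(-7) = 1
  c_6 = (2)·(-12) + 0·0 + (0)·(-1) + 1·4 + 0·0 + 0·11 + (0)·(-5) + (-3)·(-7) = 1
  c_7 = (0)·(-12) + 0·0 + (-1)·(-1) + 0·4 + (-1)·(0) + 0·11 + (0)·(-5) + (0)·(-7) = 1
  c_8 = (-1)·(-12) + (-1)·(0) + (0)·(-1) + 0·4 + 0·0 + 1·11 + (-1)·(-5) + (4)·(-7) = 0
Expand coordinatewise in base 3:
  c_1 = 0
  c_2 = 1 = 1·3^0
  c_3 = 0
  c_4 = 2 = 2·3^0
  c_5 = 1 = 1·3^0
  c_6 = 1 = 1·3^0
  c_7 = 1 = 1·3^0
  c_8 = 0
Factor λ_0 = (0, 1, 0, 2, 1, 1, 1, 0)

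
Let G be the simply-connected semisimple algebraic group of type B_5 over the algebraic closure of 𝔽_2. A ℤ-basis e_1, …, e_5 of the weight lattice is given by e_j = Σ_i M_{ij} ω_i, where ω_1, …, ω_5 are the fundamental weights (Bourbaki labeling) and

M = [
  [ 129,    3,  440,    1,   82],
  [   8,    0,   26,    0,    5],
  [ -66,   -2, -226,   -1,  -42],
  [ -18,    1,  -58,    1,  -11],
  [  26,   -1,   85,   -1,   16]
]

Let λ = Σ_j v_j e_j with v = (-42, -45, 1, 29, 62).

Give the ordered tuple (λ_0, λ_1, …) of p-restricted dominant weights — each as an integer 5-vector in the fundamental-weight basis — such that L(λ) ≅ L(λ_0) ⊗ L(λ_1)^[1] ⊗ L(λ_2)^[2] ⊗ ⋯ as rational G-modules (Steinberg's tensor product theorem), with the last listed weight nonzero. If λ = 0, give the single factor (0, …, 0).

Compute c_i = Σ_j M_{ij} v_j with v = (-42, -45, 1, 29, 62):
  c_1 = (129)·(-42) + (3)·(-45) + 440·1 + 1·29 + 82·62 = 0
  c_2 = (8)·(-42) + (0)·(-45) + 26·1 + 0·29 + 5·62 = 0
  c_3 = (-66)·(-42) + (-2)·(-45) + (-226)·(1) + (-1)·(29) + (-42)·(62) = 3
  c_4 = (-18)·(-42) + (1)·(-45) + (-58)·(1) + 1·29 + (-11)·(62) = 0
  c_5 = (26)·(-42) + (-1)·(-45) + 85·1 + (-1)·(29) + 16·62 = 1
p = 2; digits c_i = Σ_j d_{ij}·2^j, 0 ≤ d_{ij} < 2:
  c_1 = 0
  c_2 = 0
  c_3 = 3 = 1·2^0 + 1·2^1
  c_4 = 0
  c_5 = 1 = 1·2^0
p-restricted factor λ_0 = (0, 0, 1, 0, 1)
p-restricted factor λ_1 = (0, 0, 1, 0, 0)

((0, 0, 1, 0, 1), (0, 0, 1, 0, 0))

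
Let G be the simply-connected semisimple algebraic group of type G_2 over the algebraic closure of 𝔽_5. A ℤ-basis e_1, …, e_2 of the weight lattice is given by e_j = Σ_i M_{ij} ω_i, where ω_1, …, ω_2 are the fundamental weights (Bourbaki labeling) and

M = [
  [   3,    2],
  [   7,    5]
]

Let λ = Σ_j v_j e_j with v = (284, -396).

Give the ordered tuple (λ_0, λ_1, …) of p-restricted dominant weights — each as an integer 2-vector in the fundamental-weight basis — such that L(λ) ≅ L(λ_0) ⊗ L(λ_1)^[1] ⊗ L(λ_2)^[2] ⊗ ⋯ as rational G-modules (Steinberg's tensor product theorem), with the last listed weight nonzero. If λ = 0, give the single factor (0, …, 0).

((0, 3), (2, 1), (2, 0))

Converting to the ω-basis (c_i = row i of M dotted with v = (284, -396)):
  c_1 = 3·284 + (2)·(-396) = 60
  c_2 = 7·284 + (5)·(-396) = 8
Expand coordinatewise in base 5:
  c_1 = 60 = 0·5^0 + 2·5^1 + 2·5^2
  c_2 = 8 = 3·5^0 + 1·5^1
λ_0 = (0, 3)
λ_1 = (2, 1)
λ_2 = (2, 0)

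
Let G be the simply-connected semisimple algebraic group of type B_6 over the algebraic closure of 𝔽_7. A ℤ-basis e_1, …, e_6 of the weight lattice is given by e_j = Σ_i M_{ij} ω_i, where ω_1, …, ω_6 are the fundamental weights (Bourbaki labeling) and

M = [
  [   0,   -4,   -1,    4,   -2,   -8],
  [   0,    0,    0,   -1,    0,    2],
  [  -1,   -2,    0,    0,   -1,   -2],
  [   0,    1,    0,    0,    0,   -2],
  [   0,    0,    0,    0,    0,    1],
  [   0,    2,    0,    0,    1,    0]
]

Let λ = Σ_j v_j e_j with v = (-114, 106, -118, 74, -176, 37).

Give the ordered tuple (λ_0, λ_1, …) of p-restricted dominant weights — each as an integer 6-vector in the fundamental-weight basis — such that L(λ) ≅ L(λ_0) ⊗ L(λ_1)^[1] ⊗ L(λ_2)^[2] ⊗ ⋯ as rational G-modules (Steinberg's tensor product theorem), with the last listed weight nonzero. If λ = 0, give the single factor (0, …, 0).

Compute c_i = Σ_j M_{ij} v_j with v = (-114, 106, -118, 74, -176, 37):
  c_1 = 0*-114 + -4*106 + -1*-118 + 4*74 + -2*-176 + -8*37 = 46
  c_2 = 0*-114 + 0*106 + 0*-118 + -1*74 + 0*-176 + 2*37 = 0
  c_3 = -1*-114 + -2*106 + 0*-118 + 0*74 + -1*-176 + -2*37 = 4
  c_4 = 0*-114 + 1*106 + 0*-118 + 0*74 + 0*-176 + -2*37 = 32
  c_5 = 0*-114 + 0*106 + 0*-118 + 0*74 + 0*-176 + 1*37 = 37
  c_6 = 0*-114 + 2*106 + 0*-118 + 0*74 + 1*-176 + 0*37 = 36
Base-7 expansion of each c_i:
  c_1 = 46 = 4·7^0 + 6·7^1
  c_2 = 0
  c_3 = 4 = 4·7^0
  c_4 = 32 = 4·7^0 + 4·7^1
  c_5 = 37 = 2·7^0 + 5·7^1
  c_6 = 36 = 1·7^0 + 5·7^1
λ_0 = (4, 0, 4, 4, 2, 1)
λ_1 = (6, 0, 0, 4, 5, 5)

((4, 0, 4, 4, 2, 1), (6, 0, 0, 4, 5, 5))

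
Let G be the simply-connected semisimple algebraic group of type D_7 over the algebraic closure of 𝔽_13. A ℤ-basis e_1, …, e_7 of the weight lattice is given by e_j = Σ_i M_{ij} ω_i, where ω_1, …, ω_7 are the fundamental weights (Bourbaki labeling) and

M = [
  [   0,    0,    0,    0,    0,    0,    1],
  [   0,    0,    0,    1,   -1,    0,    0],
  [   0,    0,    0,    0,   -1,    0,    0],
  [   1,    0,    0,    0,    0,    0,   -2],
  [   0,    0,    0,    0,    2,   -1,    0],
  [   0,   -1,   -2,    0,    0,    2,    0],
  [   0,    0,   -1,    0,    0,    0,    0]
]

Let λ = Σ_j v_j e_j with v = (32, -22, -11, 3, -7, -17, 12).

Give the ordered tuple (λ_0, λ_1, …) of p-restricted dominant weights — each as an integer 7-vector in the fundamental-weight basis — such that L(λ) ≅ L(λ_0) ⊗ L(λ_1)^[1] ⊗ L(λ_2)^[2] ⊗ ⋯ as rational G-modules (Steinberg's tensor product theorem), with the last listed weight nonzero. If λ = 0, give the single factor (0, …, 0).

((12, 10, 7, 8, 3, 10, 11),)

In the fundamental-weight basis, λ has coordinates c = M·v (v = (32, -22, -11, 3, -7, -17, 12)):
  c_1 = 0·32 + (0)·(-22) + (0)·(-11) + 0·3 + (0)·(-7) + (0)·(-17) + 1·12 = 12
  c_2 = 0·32 + (0)·(-22) + (0)·(-11) + 1·3 + (-1)·(-7) + (0)·(-17) + 0·12 = 10
  c_3 = 0·32 + (0)·(-22) + (0)·(-11) + 0·3 + (-1)·(-7) + (0)·(-17) + 0·12 = 7
  c_4 = 1·32 + (0)·(-22) + (0)·(-11) + 0·3 + (0)·(-7) + (0)·(-17) + (-2)·(12) = 8
  c_5 = 0·32 + (0)·(-22) + (0)·(-11) + 0·3 + (2)·(-7) + (-1)·(-17) + 0·12 = 3
  c_6 = 0·32 + (-1)·(-22) + (-2)·(-11) + 0·3 + (0)·(-7) + (2)·(-17) + 0·12 = 10
  c_7 = 0·32 + (0)·(-22) + (-1)·(-11) + 0·3 + (0)·(-7) + (0)·(-17) + 0·12 = 11
p = 13; digits c_i = Σ_j d_{ij}·13^j, 0 ≤ d_{ij} < 13:
  c_1 = 12 = 12·13^0
  c_2 = 10 = 10·13^0
  c_3 = 7 = 7·13^0
  c_4 = 8 = 8·13^0
  c_5 = 3 = 3·13^0
  c_6 = 10 = 10·13^0
  c_7 = 11 = 11·13^0
λ_0 = (12, 10, 7, 8, 3, 10, 11)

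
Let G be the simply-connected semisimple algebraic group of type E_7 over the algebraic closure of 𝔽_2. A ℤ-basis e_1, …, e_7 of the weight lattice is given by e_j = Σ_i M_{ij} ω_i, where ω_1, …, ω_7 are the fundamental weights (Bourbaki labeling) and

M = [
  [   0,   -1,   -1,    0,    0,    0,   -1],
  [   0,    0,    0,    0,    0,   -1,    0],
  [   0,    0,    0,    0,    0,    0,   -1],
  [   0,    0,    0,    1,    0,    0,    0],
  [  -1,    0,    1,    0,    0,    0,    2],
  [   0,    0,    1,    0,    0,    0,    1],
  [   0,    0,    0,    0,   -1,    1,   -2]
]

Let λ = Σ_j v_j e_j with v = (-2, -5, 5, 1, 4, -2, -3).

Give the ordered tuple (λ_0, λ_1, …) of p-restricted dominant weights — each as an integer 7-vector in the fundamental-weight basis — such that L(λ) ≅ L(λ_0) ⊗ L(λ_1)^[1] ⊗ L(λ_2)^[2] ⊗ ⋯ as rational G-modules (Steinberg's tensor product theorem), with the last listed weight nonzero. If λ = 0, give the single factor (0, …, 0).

Change of basis e → ω: c = M·v where v = (-2, -5, 5, 1, 4, -2, -3):
  c_1 = (0)·(-2) + (-1)·(-5) + (-1)·(5) + (0)·(1) + (0)·(4) + (0)·(-2) + (-1)·(-3) = 3
  c_2 = (0)·(-2) + (0)·(-5) + (0)·(5) + (0)·(1) + (0)·(4) + (-1)·(-2) + (0)·(-3) = 2
  c_3 = (0)·(-2) + (0)·(-5) + (0)·(5) + (0)·(1) + (0)·(4) + (0)·(-2) + (-1)·(-3) = 3
  c_4 = (0)·(-2) + (0)·(-5) + (0)·(5) + (1)·(1) + (0)·(4) + (0)·(-2) + (0)·(-3) = 1
  c_5 = (-1)·(-2) + (0)·(-5) + (1)·(5) + (0)·(1) + (0)·(4) + (0)·(-2) + (2)·(-3) = 1
  c_6 = (0)·(-2) + (0)·(-5) + (1)·(5) + (0)·(1) + (0)·(4) + (0)·(-2) + (1)·(-3) = 2
  c_7 = (0)·(-2) + (0)·(-5) + (0)·(5) + (0)·(1) + (-1)·(4) + (1)·(-2) + (-2)·(-3) = 0
Writing each c_i in base p = 2:
  c_1 = 3 = 1·2^0 + 1·2^1
  c_2 = 2 = 0·2^0 + 1·2^1
  c_3 = 3 = 1·2^0 + 1·2^1
  c_4 = 1 = 1·2^0
  c_5 = 1 = 1·2^0
  c_6 = 2 = 0·2^0 + 1·2^1
  c_7 = 0
p-restricted factor λ_0 = (1, 0, 1, 1, 1, 0, 0)
p-restricted factor λ_1 = (1, 1, 1, 0, 0, 1, 0)

((1, 0, 1, 1, 1, 0, 0), (1, 1, 1, 0, 0, 1, 0))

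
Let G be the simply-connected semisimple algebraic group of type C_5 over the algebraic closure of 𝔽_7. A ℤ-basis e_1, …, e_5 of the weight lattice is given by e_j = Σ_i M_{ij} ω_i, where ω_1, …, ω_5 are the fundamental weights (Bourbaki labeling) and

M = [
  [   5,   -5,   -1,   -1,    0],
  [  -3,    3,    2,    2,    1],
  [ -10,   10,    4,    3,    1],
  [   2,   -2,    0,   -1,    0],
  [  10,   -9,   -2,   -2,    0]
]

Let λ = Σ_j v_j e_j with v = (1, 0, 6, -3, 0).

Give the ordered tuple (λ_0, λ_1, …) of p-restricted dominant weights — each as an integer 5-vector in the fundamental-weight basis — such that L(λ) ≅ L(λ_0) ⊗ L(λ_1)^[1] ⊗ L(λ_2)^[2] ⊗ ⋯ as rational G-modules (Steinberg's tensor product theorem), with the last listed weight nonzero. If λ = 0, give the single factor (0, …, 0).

Compute c_i = Σ_j M_{ij} v_j with v = (1, 0, 6, -3, 0):
  c_1 = (5)·(1) + (-5)·(0) + (-1)·(6) + (-1)·(-3) + (0)·(0) = 2
  c_2 = (-3)·(1) + (3)·(0) + (2)·(6) + (2)·(-3) + (1)·(0) = 3
  c_3 = (-10)·(1) + (10)·(0) + (4)·(6) + (3)·(-3) + (1)·(0) = 5
  c_4 = (2)·(1) + (-2)·(0) + (0)·(6) + (-1)·(-3) + (0)·(0) = 5
  c_5 = (10)·(1) + (-9)·(0) + (-2)·(6) + (-2)·(-3) + (0)·(0) = 4
Expand coordinatewise in base 7:
  c_1 = 2 = 2·7^0
  c_2 = 3 = 3·7^0
  c_3 = 5 = 5·7^0
  c_4 = 5 = 5·7^0
  c_5 = 4 = 4·7^0
λ_0 = (2, 3, 5, 5, 4)

((2, 3, 5, 5, 4),)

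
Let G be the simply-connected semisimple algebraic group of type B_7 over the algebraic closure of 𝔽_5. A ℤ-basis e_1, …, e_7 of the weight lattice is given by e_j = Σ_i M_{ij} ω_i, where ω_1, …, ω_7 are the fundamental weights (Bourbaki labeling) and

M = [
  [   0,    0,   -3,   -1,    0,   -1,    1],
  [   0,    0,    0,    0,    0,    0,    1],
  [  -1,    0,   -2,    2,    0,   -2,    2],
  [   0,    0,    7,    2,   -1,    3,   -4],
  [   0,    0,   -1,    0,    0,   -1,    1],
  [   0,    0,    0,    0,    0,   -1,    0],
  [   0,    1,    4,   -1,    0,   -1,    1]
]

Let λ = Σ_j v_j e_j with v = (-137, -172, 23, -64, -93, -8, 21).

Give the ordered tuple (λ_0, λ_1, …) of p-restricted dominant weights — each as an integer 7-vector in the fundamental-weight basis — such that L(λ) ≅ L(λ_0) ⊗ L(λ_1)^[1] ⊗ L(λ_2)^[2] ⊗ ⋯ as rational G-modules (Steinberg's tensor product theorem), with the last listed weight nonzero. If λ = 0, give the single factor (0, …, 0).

((4, 1, 1, 3, 1, 3, 3), (4, 4, 4, 3, 1, 1, 2))

Change of basis e → ω: c = M·v where v = (-137, -172, 23, -64, -93, -8, 21):
  c_1 = (0)·(-137) + (0)·(-172) + (-3)·(23) + (-1)·(-64) + (0)·(-93) + (-1)·(-8) + (1)·(21) = 24
  c_2 = (0)·(-137) + (0)·(-172) + (0)·(23) + (0)·(-64) + (0)·(-93) + (0)·(-8) + (1)·(21) = 21
  c_3 = (-1)·(-137) + (0)·(-172) + (-2)·(23) + (2)·(-64) + (0)·(-93) + (-2)·(-8) + (2)·(21) = 21
  c_4 = (0)·(-137) + (0)·(-172) + (7)·(23) + (2)·(-64) + (-1)·(-93) + (3)·(-8) + (-4)·(21) = 18
  c_5 = (0)·(-137) + (0)·(-172) + (-1)·(23) + (0)·(-64) + (0)·(-93) + (-1)·(-8) + (1)·(21) = 6
  c_6 = (0)·(-137) + (0)·(-172) + (0)·(23) + (0)·(-64) + (0)·(-93) + (-1)·(-8) + (0)·(21) = 8
  c_7 = (0)·(-137) + (1)·(-172) + (4)·(23) + (-1)·(-64) + (0)·(-93) + (-1)·(-8) + (1)·(21) = 13
Writing each c_i in base p = 5:
  c_1 = 24 = 4·5^0 + 4·5^1
  c_2 = 21 = 1·5^0 + 4·5^1
  c_3 = 21 = 1·5^0 + 4·5^1
  c_4 = 18 = 3·5^0 + 3·5^1
  c_5 = 6 = 1·5^0 + 1·5^1
  c_6 = 8 = 3·5^0 + 1·5^1
  c_7 = 13 = 3·5^0 + 2·5^1
λ_0 = (4, 1, 1, 3, 1, 3, 3)
λ_1 = (4, 4, 4, 3, 1, 1, 2)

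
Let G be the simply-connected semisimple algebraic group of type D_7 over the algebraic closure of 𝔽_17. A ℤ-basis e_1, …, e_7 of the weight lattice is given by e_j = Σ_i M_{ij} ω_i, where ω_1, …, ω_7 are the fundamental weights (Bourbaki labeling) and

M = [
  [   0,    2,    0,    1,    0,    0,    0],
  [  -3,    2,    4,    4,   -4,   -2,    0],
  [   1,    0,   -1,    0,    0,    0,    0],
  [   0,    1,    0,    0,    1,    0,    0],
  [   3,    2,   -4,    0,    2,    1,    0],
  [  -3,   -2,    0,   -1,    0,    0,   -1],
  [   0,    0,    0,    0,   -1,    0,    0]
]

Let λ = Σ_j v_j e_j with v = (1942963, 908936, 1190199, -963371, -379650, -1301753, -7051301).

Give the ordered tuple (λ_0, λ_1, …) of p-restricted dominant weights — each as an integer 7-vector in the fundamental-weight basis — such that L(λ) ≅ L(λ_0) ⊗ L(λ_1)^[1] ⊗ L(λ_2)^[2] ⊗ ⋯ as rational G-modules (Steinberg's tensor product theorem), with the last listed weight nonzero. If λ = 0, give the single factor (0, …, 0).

((13, 16, 4, 8, 4, 14, 6), (12, 14, 12, 7, 6, 0, 11), (15, 4, 3, 12, 15, 15, 4), (3, 3, 0, 5, 14, 6, 9), (10, 12, 9, 6, 9, 4, 4))

In the fundamental-weight basis, λ has coordinates c = M·v (v = (1942963, 908936, 1190199, -963371, -379650, -1301753, -7051301)):
  c_1 = 0*1942963 + 2*908936 + 0*1190199 + 1*-963371 + 0*-379650 + 0*-1301753 + 0*-7051301 = 854501
  c_2 = -3*1942963 + 2*908936 + 4*1190199 + 4*-963371 + -4*-379650 + -2*-1301753 + 0*-7051301 = 1018401
  c_3 = 1*1942963 + 0*908936 + -1*1190199 + 0*-963371 + 0*-379650 + 0*-1301753 + 0*-7051301 = 752764
  c_4 = 0*1942963 + 1*908936 + 0*1190199 + 0*-963371 + 1*-379650 + 0*-1301753 + 0*-7051301 = 529286
  c_5 = 3*1942963 + 2*908936 + -4*1190199 + 0*-963371 + 2*-379650 + 1*-1301753 + 0*-7051301 = 824912
  c_6 = -3*1942963 + -2*908936 + 0*1190199 + -1*-963371 + 0*-379650 + 0*-1301753 + -1*-7051301 = 367911
  c_7 = 0*1942963 + 0*908936 + 0*1190199 + 0*-963371 + -1*-379650 + 0*-1301753 + 0*-7051301 = 379650
Writing each c_i in base p = 17:
  c_1 = 854501 = 13·17^0 + 12·17^1 + 15·17^2 + 3·17^3 + 10·17^4
  c_2 = 1018401 = 16·17^0 + 14·17^1 + 4·17^2 + 3·17^3 + 12·17^4
  c_3 = 752764 = 4·17^0 + 12·17^1 + 3·17^2 + 0·17^3 + 9·17^4
  c_4 = 529286 = 8·17^0 + 7·17^1 + 12·17^2 + 5·17^3 + 6·17^4
  c_5 = 824912 = 4·17^0 + 6·17^1 + 15·17^2 + 14·17^3 + 9·17^4
  c_6 = 367911 = 14·17^0 + 0·17^1 + 15·17^2 + 6·17^3 + 4·17^4
  c_7 = 379650 = 6·17^0 + 11·17^1 + 4·17^2 + 9·17^3 + 4·17^4
λ_0 = (13, 16, 4, 8, 4, 14, 6)
λ_1 = (12, 14, 12, 7, 6, 0, 11)
λ_2 = (15, 4, 3, 12, 15, 15, 4)
λ_3 = (3, 3, 0, 5, 14, 6, 9)
λ_4 = (10, 12, 9, 6, 9, 4, 4)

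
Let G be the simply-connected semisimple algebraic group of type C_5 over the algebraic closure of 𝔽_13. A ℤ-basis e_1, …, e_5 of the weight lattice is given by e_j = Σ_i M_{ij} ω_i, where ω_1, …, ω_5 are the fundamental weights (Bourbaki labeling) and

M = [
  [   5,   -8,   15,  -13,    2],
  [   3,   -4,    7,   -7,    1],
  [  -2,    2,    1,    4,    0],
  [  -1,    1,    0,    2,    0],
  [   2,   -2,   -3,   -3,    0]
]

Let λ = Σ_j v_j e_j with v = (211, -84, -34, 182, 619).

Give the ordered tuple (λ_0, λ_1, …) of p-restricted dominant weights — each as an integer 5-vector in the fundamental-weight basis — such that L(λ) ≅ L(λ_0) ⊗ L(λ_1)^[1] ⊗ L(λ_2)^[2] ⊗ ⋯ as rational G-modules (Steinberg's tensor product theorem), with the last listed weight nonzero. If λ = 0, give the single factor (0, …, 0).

In the fundamental-weight basis, λ has coordinates c = M·v (v = (211, -84, -34, 182, 619)):
  c_1 = 5*211 + -8*-84 + 15*-34 + -13*182 + 2*619 = 89
  c_2 = 3*211 + -4*-84 + 7*-34 + -7*182 + 1*619 = 76
  c_3 = -2*211 + 2*-84 + 1*-34 + 4*182 + 0*619 = 104
  c_4 = -1*211 + 1*-84 + 0*-34 + 2*182 + 0*619 = 69
  c_5 = 2*211 + -2*-84 + -3*-34 + -3*182 + 0*619 = 146
Expand coordinatewise in base 13:
  c_1 = 89 = 11·13^0 + 6·13^1
  c_2 = 76 = 11·13^0 + 5·13^1
  c_3 = 104 = 0·13^0 + 8·13^1
  c_4 = 69 = 4·13^0 + 5·13^1
  c_5 = 146 = 3·13^0 + 11·13^1
p-restricted factor λ_0 = (11, 11, 0, 4, 3)
p-restricted factor λ_1 = (6, 5, 8, 5, 11)

((11, 11, 0, 4, 3), (6, 5, 8, 5, 11))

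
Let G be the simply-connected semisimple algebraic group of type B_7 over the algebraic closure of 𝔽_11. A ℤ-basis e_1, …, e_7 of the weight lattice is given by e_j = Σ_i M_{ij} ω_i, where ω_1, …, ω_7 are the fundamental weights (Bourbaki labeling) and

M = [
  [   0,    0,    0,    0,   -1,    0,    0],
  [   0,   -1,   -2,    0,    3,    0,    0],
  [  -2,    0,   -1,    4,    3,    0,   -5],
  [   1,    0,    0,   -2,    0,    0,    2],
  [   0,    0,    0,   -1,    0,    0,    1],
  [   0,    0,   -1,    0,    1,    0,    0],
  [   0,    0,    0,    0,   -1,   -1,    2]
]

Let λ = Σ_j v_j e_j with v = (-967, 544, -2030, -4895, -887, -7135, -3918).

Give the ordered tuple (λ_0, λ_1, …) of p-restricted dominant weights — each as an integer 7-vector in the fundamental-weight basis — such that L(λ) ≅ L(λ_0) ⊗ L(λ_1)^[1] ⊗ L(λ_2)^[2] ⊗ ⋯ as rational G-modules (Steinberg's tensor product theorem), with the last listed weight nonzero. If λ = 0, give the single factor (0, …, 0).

In the fundamental-weight basis, λ has coordinates c = M·v (v = (-967, 544, -2030, -4895, -887, -7135, -3918)):
  c_1 = 0*-967 + 0*544 + 0*-2030 + 0*-4895 + -1*-887 + 0*-7135 + 0*-3918 = 887
  c_2 = 0*-967 + -1*544 + -2*-2030 + 0*-4895 + 3*-887 + 0*-7135 + 0*-3918 = 855
  c_3 = -2*-967 + 0*544 + -1*-2030 + 4*-4895 + 3*-887 + 0*-7135 + -5*-3918 = 1313
  c_4 = 1*-967 + 0*544 + 0*-2030 + -2*-4895 + 0*-887 + 0*-7135 + 2*-3918 = 987
  c_5 = 0*-967 + 0*544 + 0*-2030 + -1*-4895 + 0*-887 + 0*-7135 + 1*-3918 = 977
  c_6 = 0*-967 + 0*544 + -1*-2030 + 0*-4895 + 1*-887 + 0*-7135 + 0*-3918 = 1143
  c_7 = 0*-967 + 0*544 + 0*-2030 + 0*-4895 + -1*-887 + -1*-7135 + 2*-3918 = 186
Expand coordinatewise in base 11:
  c_1 = 887 = 7·11^0 + 3·11^1 + 7·11^2
  c_2 = 855 = 8·11^0 + 0·11^1 + 7·11^2
  c_3 = 1313 = 4·11^0 + 9·11^1 + 10·11^2
  c_4 = 987 = 8·11^0 + 1·11^1 + 8·11^2
  c_5 = 977 = 9·11^0 + 0·11^1 + 8·11^2
  c_6 = 1143 = 10·11^0 + 4·11^1 + 9·11^2
  c_7 = 186 = 10·11^0 + 5·11^1 + 1·11^2
p-restricted factor λ_0 = (7, 8, 4, 8, 9, 10, 10)
p-restricted factor λ_1 = (3, 0, 9, 1, 0, 4, 5)
p-restricted factor λ_2 = (7, 7, 10, 8, 8, 9, 1)

((7, 8, 4, 8, 9, 10, 10), (3, 0, 9, 1, 0, 4, 5), (7, 7, 10, 8, 8, 9, 1))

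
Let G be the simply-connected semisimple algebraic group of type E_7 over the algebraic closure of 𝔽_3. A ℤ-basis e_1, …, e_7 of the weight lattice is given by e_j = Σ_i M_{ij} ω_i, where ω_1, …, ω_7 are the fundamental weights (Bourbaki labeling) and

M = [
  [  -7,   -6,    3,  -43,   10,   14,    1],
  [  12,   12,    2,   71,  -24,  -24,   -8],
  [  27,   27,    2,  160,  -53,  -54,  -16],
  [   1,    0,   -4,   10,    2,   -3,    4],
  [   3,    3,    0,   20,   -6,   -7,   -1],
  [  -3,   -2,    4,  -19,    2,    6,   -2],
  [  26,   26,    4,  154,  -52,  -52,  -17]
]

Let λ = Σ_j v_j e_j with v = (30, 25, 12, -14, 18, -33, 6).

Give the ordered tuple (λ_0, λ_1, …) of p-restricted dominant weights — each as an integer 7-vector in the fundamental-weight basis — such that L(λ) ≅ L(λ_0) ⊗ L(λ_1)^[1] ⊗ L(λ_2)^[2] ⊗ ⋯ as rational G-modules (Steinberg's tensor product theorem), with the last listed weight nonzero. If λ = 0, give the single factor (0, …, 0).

Converting to the ω-basis (c_i = row i of M dotted with v = (30, 25, 12, -14, 18, -33, 6)):
  c_1 = (-7)·(30) + (-6)·(25) + (3)·(12) + (-43)·(-14) + (10)·(18) + (14)·(-33) + (1)·(6) = 2
  c_2 = (12)·(30) + (12)·(25) + (2)·(12) + (71)·(-14) + (-24)·(18) + (-24)·(-33) + (-8)·(6) = 2
  c_3 = (27)·(30) + (27)·(25) + (2)·(12) + (160)·(-14) + (-53)·(18) + (-54)·(-33) + (-16)·(6) = 1
  c_4 = (1)·(30) + (0)·(25) + (-4)·(12) + (10)·(-14) + (2)·(18) + (-3)·(-33) + (4)·(6) = 1
  c_5 = (3)·(30) + (3)·(25) + (0)·(12) + (20)·(-14) + (-6)·(18) + (-7)·(-33) + (-1)·(6) = 2
  c_6 = (-3)·(30) + (-2)·(25) + (4)·(12) + (-19)·(-14) + (2)·(18) + (6)·(-33) + (-2)·(6) = 0
  c_7 = (26)·(30) + (26)·(25) + (4)·(12) + (154)·(-14) + (-52)·(18) + (-52)·(-33) + (-17)·(6) = 0
Base-3 expansion of each c_i:
  c_1 = 2 = 2·3^0
  c_2 = 2 = 2·3^0
  c_3 = 1 = 1·3^0
  c_4 = 1 = 1·3^0
  c_5 = 2 = 2·3^0
  c_6 = 0
  c_7 = 0
p-restricted factor λ_0 = (2, 2, 1, 1, 2, 0, 0)

((2, 2, 1, 1, 2, 0, 0),)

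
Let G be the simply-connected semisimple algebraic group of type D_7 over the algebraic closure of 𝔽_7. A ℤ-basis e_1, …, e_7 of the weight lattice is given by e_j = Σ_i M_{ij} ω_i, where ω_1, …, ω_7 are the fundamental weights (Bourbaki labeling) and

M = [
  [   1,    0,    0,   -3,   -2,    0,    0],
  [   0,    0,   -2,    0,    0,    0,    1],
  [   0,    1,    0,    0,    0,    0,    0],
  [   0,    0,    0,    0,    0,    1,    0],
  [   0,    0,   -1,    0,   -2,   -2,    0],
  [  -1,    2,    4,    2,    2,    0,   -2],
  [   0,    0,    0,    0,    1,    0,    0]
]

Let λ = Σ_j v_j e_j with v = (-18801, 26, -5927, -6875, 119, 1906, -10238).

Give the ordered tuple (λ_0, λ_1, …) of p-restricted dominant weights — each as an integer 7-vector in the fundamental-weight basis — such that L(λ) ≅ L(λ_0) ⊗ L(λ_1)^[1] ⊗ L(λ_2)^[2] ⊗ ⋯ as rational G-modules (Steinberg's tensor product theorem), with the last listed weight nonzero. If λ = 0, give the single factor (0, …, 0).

Converting to the ω-basis (c_i = row i of M dotted with v = (-18801, 26, -5927, -6875, 119, 1906, -10238)):
  c_1 = (1)·(-18801) + 0·26 + (0)·(-5927) + (-3)·(-6875) + (-2)·(119) + 0·1906 + (0)·(-10238) = 1586
  c_2 = (0)·(-18801) + 0·26 + (-2)·(-5927) + (0)·(-6875) + 0·119 + 0·1906 + (1)·(-10238) = 1616
  c_3 = (0)·(-18801) + 1·26 + (0)·(-5927) + (0)·(-6875) + 0·119 + 0·1906 + (0)·(-10238) = 26
  c_4 = (0)·(-18801) + 0·26 + (0)·(-5927) + (0)·(-6875) + 0·119 + 1·1906 + (0)·(-10238) = 1906
  c_5 = (0)·(-18801) + 0·26 + (-1)·(-5927) + (0)·(-6875) + (-2)·(119) + (-2)·(1906) + (0)·(-10238) = 1877
  c_6 = (-1)·(-18801) + 2·26 + (4)·(-5927) + (2)·(-6875) + 2·119 + 0·1906 + (-2)·(-10238) = 2109
  c_7 = (0)·(-18801) + 0·26 + (0)·(-5927) + (0)·(-6875) + 1·119 + 0·1906 + (0)·(-10238) = 119
Expand coordinatewise in base 7:
  c_1 = 1586 = 4·7^0 + 2·7^1 + 4·7^2 + 4·7^3
  c_2 = 1616 = 6·7^0 + 6·7^1 + 4·7^2 + 4·7^3
  c_3 = 26 = 5·7^0 + 3·7^1
  c_4 = 1906 = 2·7^0 + 6·7^1 + 3·7^2 + 5·7^3
  c_5 = 1877 = 1·7^0 + 2·7^1 + 3·7^2 + 5·7^3
  c_6 = 2109 = 2·7^0 + 0·7^1 + 1·7^2 + 6·7^3
  c_7 = 119 = 0·7^0 + 3·7^1 + 2·7^2
Factor λ_0 = (4, 6, 5, 2, 1, 2, 0)
Factor λ_1 = (2, 6, 3, 6, 2, 0, 3)
Factor λ_2 = (4, 4, 0, 3, 3, 1, 2)
Factor λ_3 = (4, 4, 0, 5, 5, 6, 0)

((4, 6, 5, 2, 1, 2, 0), (2, 6, 3, 6, 2, 0, 3), (4, 4, 0, 3, 3, 1, 2), (4, 4, 0, 5, 5, 6, 0))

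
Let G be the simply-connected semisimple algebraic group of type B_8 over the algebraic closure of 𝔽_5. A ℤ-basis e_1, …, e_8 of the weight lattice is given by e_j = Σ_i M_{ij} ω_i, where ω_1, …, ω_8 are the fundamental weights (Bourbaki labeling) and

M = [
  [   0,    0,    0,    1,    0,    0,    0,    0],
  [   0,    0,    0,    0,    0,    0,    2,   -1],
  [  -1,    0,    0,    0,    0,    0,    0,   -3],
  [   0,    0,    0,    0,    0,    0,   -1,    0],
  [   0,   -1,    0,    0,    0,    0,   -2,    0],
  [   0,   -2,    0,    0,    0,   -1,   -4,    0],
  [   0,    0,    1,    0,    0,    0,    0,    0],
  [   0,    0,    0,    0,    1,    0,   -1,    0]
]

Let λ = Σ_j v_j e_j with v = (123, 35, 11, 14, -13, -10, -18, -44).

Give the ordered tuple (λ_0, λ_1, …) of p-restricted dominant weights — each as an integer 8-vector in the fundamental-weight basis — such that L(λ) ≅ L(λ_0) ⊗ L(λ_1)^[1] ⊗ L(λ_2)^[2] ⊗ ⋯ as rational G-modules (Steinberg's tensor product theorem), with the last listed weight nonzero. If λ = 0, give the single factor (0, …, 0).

In the fundamental-weight basis, λ has coordinates c = M·v (v = (123, 35, 11, 14, -13, -10, -18, -44)):
  c_1 = 0*123 + 0*35 + 0*11 + 1*14 + 0*-13 + 0*-10 + 0*-18 + 0*-44 = 14
  c_2 = 0*123 + 0*35 + 0*11 + 0*14 + 0*-13 + 0*-10 + 2*-18 + -1*-44 = 8
  c_3 = -1*123 + 0*35 + 0*11 + 0*14 + 0*-13 + 0*-10 + 0*-18 + -3*-44 = 9
  c_4 = 0*123 + 0*35 + 0*11 + 0*14 + 0*-13 + 0*-10 + -1*-18 + 0*-44 = 18
  c_5 = 0*123 + -1*35 + 0*11 + 0*14 + 0*-13 + 0*-10 + -2*-18 + 0*-44 = 1
  c_6 = 0*123 + -2*35 + 0*11 + 0*14 + 0*-13 + -1*-10 + -4*-18 + 0*-44 = 12
  c_7 = 0*123 + 0*35 + 1*11 + 0*14 + 0*-13 + 0*-10 + 0*-18 + 0*-44 = 11
  c_8 = 0*123 + 0*35 + 0*11 + 0*14 + 1*-13 + 0*-10 + -1*-18 + 0*-44 = 5
p = 5; digits c_i = Σ_j d_{ij}·5^j, 0 ≤ d_{ij} < 5:
  c_1 = 14 = 4·5^0 + 2·5^1
  c_2 = 8 = 3·5^0 + 1·5^1
  c_3 = 9 = 4·5^0 + 1·5^1
  c_4 = 18 = 3·5^0 + 3·5^1
  c_5 = 1 = 1·5^0
  c_6 = 12 = 2·5^0 + 2·5^1
  c_7 = 11 = 1·5^0 + 2·5^1
  c_8 = 5 = 0·5^0 + 1·5^1
λ_0 = (4, 3, 4, 3, 1, 2, 1, 0)
λ_1 = (2, 1, 1, 3, 0, 2, 2, 1)

((4, 3, 4, 3, 1, 2, 1, 0), (2, 1, 1, 3, 0, 2, 2, 1))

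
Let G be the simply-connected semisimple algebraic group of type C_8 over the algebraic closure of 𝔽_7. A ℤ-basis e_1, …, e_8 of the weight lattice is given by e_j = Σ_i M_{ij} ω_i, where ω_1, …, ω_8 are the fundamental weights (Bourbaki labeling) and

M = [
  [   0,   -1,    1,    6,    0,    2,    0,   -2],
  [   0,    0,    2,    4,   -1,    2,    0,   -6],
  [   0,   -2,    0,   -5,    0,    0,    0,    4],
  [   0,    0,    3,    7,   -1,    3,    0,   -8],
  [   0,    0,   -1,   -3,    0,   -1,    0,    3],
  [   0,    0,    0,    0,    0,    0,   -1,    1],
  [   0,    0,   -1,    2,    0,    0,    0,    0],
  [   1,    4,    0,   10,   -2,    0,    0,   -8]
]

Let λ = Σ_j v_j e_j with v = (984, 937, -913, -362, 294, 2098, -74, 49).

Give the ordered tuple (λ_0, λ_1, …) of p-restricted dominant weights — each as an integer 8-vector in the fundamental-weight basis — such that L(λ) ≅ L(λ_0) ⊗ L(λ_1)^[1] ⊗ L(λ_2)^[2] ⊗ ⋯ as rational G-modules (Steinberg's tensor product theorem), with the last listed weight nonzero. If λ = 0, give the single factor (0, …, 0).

Converting to the ω-basis (c_i = row i of M dotted with v = (984, 937, -913, -362, 294, 2098, -74, 49)):
  c_1 = 0*984 + -1*937 + 1*-913 + 6*-362 + 0*294 + 2*2098 + 0*-74 + -2*49 = 76
  c_2 = 0*984 + 0*937 + 2*-913 + 4*-362 + -1*294 + 2*2098 + 0*-74 + -6*49 = 334
  c_3 = 0*984 + -2*937 + 0*-913 + -5*-362 + 0*294 + 0*2098 + 0*-74 + 4*49 = 132
  c_4 = 0*984 + 0*937 + 3*-913 + 7*-362 + -1*294 + 3*2098 + 0*-74 + -8*49 = 335
  c_5 = 0*984 + 0*937 + -1*-913 + -3*-362 + 0*294 + -1*2098 + 0*-74 + 3*49 = 48
  c_6 = 0*984 + 0*937 + 0*-913 + 0*-362 + 0*294 + 0*2098 + -1*-74 + 1*49 = 123
  c_7 = 0*984 + 0*937 + -1*-913 + 2*-362 + 0*294 + 0*2098 + 0*-74 + 0*49 = 189
  c_8 = 1*984 + 4*937 + 0*-913 + 10*-362 + -2*294 + 0*2098 + 0*-74 + -8*49 = 132
p = 7; digits c_i = Σ_j d_{ij}·7^j, 0 ≤ d_{ij} < 7:
  c_1 = 76 = 6·7^0 + 3·7^1 + 1·7^2
  c_2 = 334 = 5·7^0 + 5·7^1 + 6·7^2
  c_3 = 132 = 6·7^0 + 4·7^1 + 2·7^2
  c_4 = 335 = 6·7^0 + 5·7^1 + 6·7^2
  c_5 = 48 = 6·7^0 + 6·7^1
  c_6 = 123 = 4·7^0 + 3·7^1 + 2·7^2
  c_7 = 189 = 0·7^0 + 6·7^1 + 3·7^2
  c_8 = 132 = 6·7^0 + 4·7^1 + 2·7^2
λ_0 = (6, 5, 6, 6, 6, 4, 0, 6)
λ_1 = (3, 5, 4, 5, 6, 3, 6, 4)
λ_2 = (1, 6, 2, 6, 0, 2, 3, 2)

((6, 5, 6, 6, 6, 4, 0, 6), (3, 5, 4, 5, 6, 3, 6, 4), (1, 6, 2, 6, 0, 2, 3, 2))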